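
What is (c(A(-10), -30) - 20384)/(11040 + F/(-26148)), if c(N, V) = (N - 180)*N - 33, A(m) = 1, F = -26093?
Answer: -538544208/288700013 ≈ -1.8654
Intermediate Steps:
c(N, V) = -33 + N*(-180 + N) (c(N, V) = (-180 + N)*N - 33 = N*(-180 + N) - 33 = -33 + N*(-180 + N))
(c(A(-10), -30) - 20384)/(11040 + F/(-26148)) = ((-33 + 1**2 - 180*1) - 20384)/(11040 - 26093/(-26148)) = ((-33 + 1 - 180) - 20384)/(11040 - 26093*(-1/26148)) = (-212 - 20384)/(11040 + 26093/26148) = -20596/288700013/26148 = -20596*26148/288700013 = -538544208/288700013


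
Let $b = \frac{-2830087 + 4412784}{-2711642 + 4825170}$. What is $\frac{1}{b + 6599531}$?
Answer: $\frac{2113528}{13948295138065} \approx 1.5153 \cdot 10^{-7}$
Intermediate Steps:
$b = \frac{1582697}{2113528} \approx 0.74884$
$\frac{1}{b + 6599531} = \frac{1}{\frac{1582697}{2113528} + 6599531} = \frac{1}{\frac{13948295138065}{2113528}} = \frac{2113528}{13948295138065}$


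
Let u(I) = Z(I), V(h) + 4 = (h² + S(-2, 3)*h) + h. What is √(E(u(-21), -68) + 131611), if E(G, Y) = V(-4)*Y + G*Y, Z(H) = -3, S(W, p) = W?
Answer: √130727 ≈ 361.56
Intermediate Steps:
V(h) = -4 + h² - h (V(h) = -4 + ((h² - 2*h) + h) = -4 + (h² - h) = -4 + h² - h)
u(I) = -3
E(G, Y) = 16*Y + G*Y (E(G, Y) = (-4 + (-4)² - 1*(-4))*Y + G*Y = (-4 + 16 + 4)*Y + G*Y = 16*Y + G*Y)
√(E(u(-21), -68) + 131611) = √(-68*(16 - 3) + 131611) = √(-68*13 + 131611) = √(-884 + 131611) = √130727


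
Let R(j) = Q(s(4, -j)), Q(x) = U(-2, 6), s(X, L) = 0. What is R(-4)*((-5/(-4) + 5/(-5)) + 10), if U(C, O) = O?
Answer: 123/2 ≈ 61.500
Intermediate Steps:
Q(x) = 6
R(j) = 6
R(-4)*((-5/(-4) + 5/(-5)) + 10) = 6*((-5/(-4) + 5/(-5)) + 10) = 6*((-5*(-1/4) + 5*(-1/5)) + 10) = 6*((5/4 - 1) + 10) = 6*(1/4 + 10) = 6*(41/4) = 123/2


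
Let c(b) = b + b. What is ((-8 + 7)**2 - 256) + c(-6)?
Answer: -267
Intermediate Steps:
c(b) = 2*b
((-8 + 7)**2 - 256) + c(-6) = ((-8 + 7)**2 - 256) + 2*(-6) = ((-1)**2 - 256) - 12 = (1 - 256) - 12 = -255 - 12 = -267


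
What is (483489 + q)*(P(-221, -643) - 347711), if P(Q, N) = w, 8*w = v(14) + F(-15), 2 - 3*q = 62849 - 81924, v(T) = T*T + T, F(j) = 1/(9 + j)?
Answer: -1021876137739/6 ≈ -1.7031e+11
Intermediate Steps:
v(T) = T + T² (v(T) = T² + T = T + T²)
q = 6359 (q = ⅔ - (62849 - 81924)/3 = ⅔ - ⅓*(-19075) = ⅔ + 19075/3 = 6359)
w = 1259/48 (w = (14*(1 + 14) + 1/(9 - 15))/8 = (14*15 + 1/(-6))/8 = (210 - ⅙)/8 = (⅛)*(1259/6) = 1259/48 ≈ 26.229)
P(Q, N) = 1259/48
(483489 + q)*(P(-221, -643) - 347711) = (483489 + 6359)*(1259/48 - 347711) = 489848*(-16688869/48) = -1021876137739/6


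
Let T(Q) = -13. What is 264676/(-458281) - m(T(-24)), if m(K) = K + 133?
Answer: -55258396/458281 ≈ -120.58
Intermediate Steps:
m(K) = 133 + K
264676/(-458281) - m(T(-24)) = 264676/(-458281) - (133 - 13) = 264676*(-1/458281) - 1*120 = -264676/458281 - 120 = -55258396/458281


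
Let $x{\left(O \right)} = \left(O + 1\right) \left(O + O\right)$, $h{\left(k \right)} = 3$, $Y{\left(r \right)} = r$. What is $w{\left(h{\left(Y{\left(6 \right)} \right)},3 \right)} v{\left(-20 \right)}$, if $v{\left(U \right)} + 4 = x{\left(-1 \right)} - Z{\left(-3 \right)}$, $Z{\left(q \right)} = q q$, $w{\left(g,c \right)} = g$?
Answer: $-39$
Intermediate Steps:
$Z{\left(q \right)} = q^{2}$
$x{\left(O \right)} = 2 O \left(1 + O\right)$ ($x{\left(O \right)} = \left(1 + O\right) 2 O = 2 O \left(1 + O\right)$)
$v{\left(U \right)} = -13$ ($v{\left(U \right)} = -4 - \left(9 + 2 \left(1 - 1\right)\right) = -4 + \left(2 \left(-1\right) 0 - 9\right) = -4 + \left(0 - 9\right) = -4 - 9 = -13$)
$w{\left(h{\left(Y{\left(6 \right)} \right)},3 \right)} v{\left(-20 \right)} = 3 \left(-13\right) = -39$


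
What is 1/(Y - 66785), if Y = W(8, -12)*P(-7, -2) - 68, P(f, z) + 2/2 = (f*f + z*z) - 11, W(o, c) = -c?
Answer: -1/66361 ≈ -1.5069e-5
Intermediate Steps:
P(f, z) = -12 + f² + z² (P(f, z) = -1 + ((f*f + z*z) - 11) = -1 + ((f² + z²) - 11) = -1 + (-11 + f² + z²) = -12 + f² + z²)
Y = 424 (Y = (-1*(-12))*(-12 + (-7)² + (-2)²) - 68 = 12*(-12 + 49 + 4) - 68 = 12*41 - 68 = 492 - 68 = 424)
1/(Y - 66785) = 1/(424 - 66785) = 1/(-66361) = -1/66361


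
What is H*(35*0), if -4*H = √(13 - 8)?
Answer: 0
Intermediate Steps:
H = -√5/4 (H = -√(13 - 8)/4 = -√5/4 ≈ -0.55902)
H*(35*0) = (-√5/4)*(35*0) = -√5/4*0 = 0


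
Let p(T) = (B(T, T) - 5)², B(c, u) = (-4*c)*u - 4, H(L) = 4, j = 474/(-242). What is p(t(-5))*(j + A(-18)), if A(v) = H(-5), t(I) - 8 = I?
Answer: 500175/121 ≈ 4133.7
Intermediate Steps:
j = -237/121 (j = 474*(-1/242) = -237/121 ≈ -1.9587)
t(I) = 8 + I
A(v) = 4
B(c, u) = -4 - 4*c*u (B(c, u) = -4*c*u - 4 = -4 - 4*c*u)
p(T) = (-9 - 4*T²)² (p(T) = ((-4 - 4*T*T) - 5)² = ((-4 - 4*T²) - 5)² = (-9 - 4*T²)²)
p(t(-5))*(j + A(-18)) = (9 + 4*(8 - 5)²)²*(-237/121 + 4) = (9 + 4*3²)²*(247/121) = (9 + 4*9)²*(247/121) = (9 + 36)²*(247/121) = 45²*(247/121) = 2025*(247/121) = 500175/121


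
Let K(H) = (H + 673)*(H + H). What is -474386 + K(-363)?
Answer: -699446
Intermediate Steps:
K(H) = 2*H*(673 + H) (K(H) = (673 + H)*(2*H) = 2*H*(673 + H))
-474386 + K(-363) = -474386 + 2*(-363)*(673 - 363) = -474386 + 2*(-363)*310 = -474386 - 225060 = -699446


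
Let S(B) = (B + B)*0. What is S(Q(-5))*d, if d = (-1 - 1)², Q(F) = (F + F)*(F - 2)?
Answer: 0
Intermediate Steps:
Q(F) = 2*F*(-2 + F) (Q(F) = (2*F)*(-2 + F) = 2*F*(-2 + F))
S(B) = 0 (S(B) = (2*B)*0 = 0)
d = 4 (d = (-2)² = 4)
S(Q(-5))*d = 0*4 = 0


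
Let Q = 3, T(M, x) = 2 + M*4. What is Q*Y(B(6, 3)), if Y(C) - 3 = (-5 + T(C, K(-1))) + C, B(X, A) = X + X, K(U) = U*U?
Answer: 180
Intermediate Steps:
K(U) = U²
T(M, x) = 2 + 4*M
B(X, A) = 2*X
Y(C) = 5*C (Y(C) = 3 + ((-5 + (2 + 4*C)) + C) = 3 + ((-3 + 4*C) + C) = 3 + (-3 + 5*C) = 5*C)
Q*Y(B(6, 3)) = 3*(5*(2*6)) = 3*(5*12) = 3*60 = 180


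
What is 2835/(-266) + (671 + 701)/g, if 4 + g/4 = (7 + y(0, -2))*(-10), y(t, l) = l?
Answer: -8726/513 ≈ -17.010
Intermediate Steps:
g = -216 (g = -16 + 4*((7 - 2)*(-10)) = -16 + 4*(5*(-10)) = -16 + 4*(-50) = -16 - 200 = -216)
2835/(-266) + (671 + 701)/g = 2835/(-266) + (671 + 701)/(-216) = 2835*(-1/266) + 1372*(-1/216) = -405/38 - 343/54 = -8726/513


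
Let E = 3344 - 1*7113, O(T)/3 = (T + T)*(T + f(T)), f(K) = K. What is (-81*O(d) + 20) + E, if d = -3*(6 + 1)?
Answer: -432401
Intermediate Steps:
d = -21 (d = -3*7 = -21)
O(T) = 12*T² (O(T) = 3*((T + T)*(T + T)) = 3*((2*T)*(2*T)) = 3*(4*T²) = 12*T²)
E = -3769 (E = 3344 - 7113 = -3769)
(-81*O(d) + 20) + E = (-972*(-21)² + 20) - 3769 = (-972*441 + 20) - 3769 = (-81*5292 + 20) - 3769 = (-428652 + 20) - 3769 = -428632 - 3769 = -432401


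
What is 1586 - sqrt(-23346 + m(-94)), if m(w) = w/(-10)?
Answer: 1586 - I*sqrt(583415)/5 ≈ 1586.0 - 152.76*I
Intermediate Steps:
m(w) = -w/10 (m(w) = w*(-1/10) = -w/10)
1586 - sqrt(-23346 + m(-94)) = 1586 - sqrt(-23346 - 1/10*(-94)) = 1586 - sqrt(-23346 + 47/5) = 1586 - sqrt(-116683/5) = 1586 - I*sqrt(583415)/5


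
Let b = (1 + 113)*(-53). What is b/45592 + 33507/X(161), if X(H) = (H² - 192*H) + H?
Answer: -129736167/18350780 ≈ -7.0698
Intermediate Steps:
X(H) = H² - 191*H
b = -6042 (b = 114*(-53) = -6042)
b/45592 + 33507/X(161) = -6042/45592 + 33507/((161*(-191 + 161))) = -6042*1/45592 + 33507/((161*(-30))) = -3021/22796 + 33507/(-4830) = -3021/22796 + 33507*(-1/4830) = -3021/22796 - 11169/1610 = -129736167/18350780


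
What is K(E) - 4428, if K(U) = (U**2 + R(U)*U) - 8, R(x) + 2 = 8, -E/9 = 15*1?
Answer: 12979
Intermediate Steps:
E = -135 ≈ -135.00
R(x) = 6 (R(x) = -2 + 8 = 6)
K(U) = -8 + U**2 + 6*U (K(U) = (U**2 + 6*U) - 8 = -8 + U**2 + 6*U)
K(E) - 4428 = (-8 + (-135)**2 + 6*(-135)) - 4428 = (-8 + 18225 - 810) - 4428 = 17407 - 4428 = 12979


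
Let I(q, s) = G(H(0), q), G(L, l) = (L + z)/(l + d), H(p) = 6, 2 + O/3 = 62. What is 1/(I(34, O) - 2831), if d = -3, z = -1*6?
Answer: -1/2831 ≈ -0.00035323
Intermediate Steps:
z = -6
O = 180 (O = -6 + 3*62 = -6 + 186 = 180)
G(L, l) = (-6 + L)/(-3 + l) (G(L, l) = (L - 6)/(l - 3) = (-6 + L)/(-3 + l))
I(q, s) = 0 (I(q, s) = (-6 + 6)/(-3 + q) = 0/(-3 + q) = 0)
1/(I(34, O) - 2831) = 1/(0 - 2831) = 1/(-2831) = -1/2831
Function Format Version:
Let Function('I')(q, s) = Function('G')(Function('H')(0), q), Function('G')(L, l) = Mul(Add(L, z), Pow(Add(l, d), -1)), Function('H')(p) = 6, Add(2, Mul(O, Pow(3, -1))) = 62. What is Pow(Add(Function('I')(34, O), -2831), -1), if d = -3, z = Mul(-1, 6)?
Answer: Rational(-1, 2831) ≈ -0.00035323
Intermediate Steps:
z = -6
O = 180 (O = Add(-6, Mul(3, 62)) = Add(-6, 186) = 180)
Function('G')(L, l) = Mul(Pow(Add(-3, l), -1), Add(-6, L)) (Function('G')(L, l) = Mul(Add(L, -6), Pow(Add(l, -3), -1)) = Mul(Add(-6, L), Pow(Add(-3, l), -1)) = Mul(Pow(Add(-3, l), -1), Add(-6, L)))
Function('I')(q, s) = 0 (Function('I')(q, s) = Mul(Pow(Add(-3, q), -1), Add(-6, 6)) = Mul(Pow(Add(-3, q), -1), 0) = 0)
Pow(Add(Function('I')(34, O), -2831), -1) = Pow(Add(0, -2831), -1) = Pow(-2831, -1) = Rational(-1, 2831)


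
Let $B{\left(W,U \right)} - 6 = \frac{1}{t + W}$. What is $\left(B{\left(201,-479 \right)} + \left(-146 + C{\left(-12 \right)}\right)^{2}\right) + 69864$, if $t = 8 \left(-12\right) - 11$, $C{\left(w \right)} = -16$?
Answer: $\frac{9034717}{94} \approx 96114.0$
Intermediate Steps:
$t = -107$ ($t = -96 - 11 = -107$)
$B{\left(W,U \right)} = 6 + \frac{1}{-107 + W}$
$\left(B{\left(201,-479 \right)} + \left(-146 + C{\left(-12 \right)}\right)^{2}\right) + 69864 = \left(\frac{-641 + 6 \cdot 201}{-107 + 201} + \left(-146 - 16\right)^{2}\right) + 69864 = \left(\frac{-641 + 1206}{94} + \left(-162\right)^{2}\right) + 69864 = \left(\frac{1}{94} \cdot 565 + 26244\right) + 69864 = \left(\frac{565}{94} + 26244\right) + 69864 = \frac{2467501}{94} + 69864 = \frac{9034717}{94}$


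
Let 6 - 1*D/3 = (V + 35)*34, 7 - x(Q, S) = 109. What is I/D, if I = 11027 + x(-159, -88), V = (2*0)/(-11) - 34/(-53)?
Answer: -579025/191724 ≈ -3.0201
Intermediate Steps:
x(Q, S) = -102 (x(Q, S) = 7 - 1*109 = 7 - 109 = -102)
V = 34/53 (V = 0*(-1/11) - 34*(-1/53) = 0 + 34/53 = 34/53 ≈ 0.64151)
I = 10925 (I = 11027 - 102 = 10925)
D = -191724/53 (D = 18 - 3*(34/53 + 35)*34 = 18 - 5667*34/53 = 18 - 3*64226/53 = 18 - 192678/53 = -191724/53 ≈ -3617.4)
I/D = 10925/(-191724/53) = 10925*(-53/191724) = -579025/191724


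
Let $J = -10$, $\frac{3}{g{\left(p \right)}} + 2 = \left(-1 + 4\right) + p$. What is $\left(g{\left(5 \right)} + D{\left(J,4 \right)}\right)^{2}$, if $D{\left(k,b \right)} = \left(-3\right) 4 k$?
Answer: $\frac{58081}{4} \approx 14520.0$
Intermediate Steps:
$g{\left(p \right)} = \frac{3}{1 + p}$ ($g{\left(p \right)} = \frac{3}{-2 + \left(\left(-1 + 4\right) + p\right)} = \frac{3}{-2 + \left(3 + p\right)} = \frac{3}{1 + p}$)
$D{\left(k,b \right)} = - 12 k$
$\left(g{\left(5 \right)} + D{\left(J,4 \right)}\right)^{2} = \left(\frac{3}{1 + 5} - -120\right)^{2} = \left(\frac{3}{6} + 120\right)^{2} = \left(3 \cdot \frac{1}{6} + 120\right)^{2} = \left(\frac{1}{2} + 120\right)^{2} = \left(\frac{241}{2}\right)^{2} = \frac{58081}{4}$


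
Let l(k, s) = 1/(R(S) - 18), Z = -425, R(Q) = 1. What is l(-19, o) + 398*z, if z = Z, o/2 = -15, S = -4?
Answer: -2875551/17 ≈ -1.6915e+5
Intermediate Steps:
o = -30 (o = 2*(-15) = -30)
z = -425
l(k, s) = -1/17 (l(k, s) = 1/(1 - 18) = 1/(-17) = -1/17)
l(-19, o) + 398*z = -1/17 + 398*(-425) = -1/17 - 169150 = -2875551/17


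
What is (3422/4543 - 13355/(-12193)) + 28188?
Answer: 26466349397/938861 ≈ 28190.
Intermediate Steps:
(3422/4543 - 13355/(-12193)) + 28188 = (3422*(1/4543) - 13355*(-1/12193)) + 28188 = (58/77 + 13355/12193) + 28188 = 1735529/938861 + 28188 = 26466349397/938861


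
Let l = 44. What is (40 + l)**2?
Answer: 7056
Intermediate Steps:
(40 + l)**2 = (40 + 44)**2 = 84**2 = 7056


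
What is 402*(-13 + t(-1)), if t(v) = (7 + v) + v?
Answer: -3216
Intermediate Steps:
t(v) = 7 + 2*v
402*(-13 + t(-1)) = 402*(-13 + (7 + 2*(-1))) = 402*(-13 + (7 - 2)) = 402*(-13 + 5) = 402*(-8) = -3216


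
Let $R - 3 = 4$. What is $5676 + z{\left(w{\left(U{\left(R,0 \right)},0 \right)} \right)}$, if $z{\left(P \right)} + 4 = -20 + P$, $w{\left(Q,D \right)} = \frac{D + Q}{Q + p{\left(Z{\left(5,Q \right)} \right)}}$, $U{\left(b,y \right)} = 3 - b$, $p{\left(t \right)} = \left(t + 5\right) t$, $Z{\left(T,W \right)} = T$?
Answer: $\frac{129994}{23} \approx 5651.9$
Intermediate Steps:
$R = 7$ ($R = 3 + 4 = 7$)
$p{\left(t \right)} = t \left(5 + t\right)$ ($p{\left(t \right)} = \left(5 + t\right) t = t \left(5 + t\right)$)
$w{\left(Q,D \right)} = \frac{D + Q}{50 + Q}$ ($w{\left(Q,D \right)} = \frac{D + Q}{Q + 5 \left(5 + 5\right)} = \frac{D + Q}{Q + 5 \cdot 10} = \frac{D + Q}{Q + 50} = \frac{D + Q}{50 + Q}$)
$z{\left(P \right)} = -24 + P$ ($z{\left(P \right)} = -4 + \left(-20 + P\right) = -24 + P$)
$5676 + z{\left(w{\left(U{\left(R,0 \right)},0 \right)} \right)} = 5676 - \left(24 - \frac{0 + \left(3 - 7\right)}{50 + \left(3 - 7\right)}\right) = 5676 - \left(24 - \frac{0 - 4}{50 - 4}\right) = 5676 - \left(24 - \frac{1}{46} \left(-4\right)\right) = 5676 + \left(-24 + \frac{1}{46} \left(-4\right)\right) = 5676 - \frac{554}{23} = \frac{129994}{23}$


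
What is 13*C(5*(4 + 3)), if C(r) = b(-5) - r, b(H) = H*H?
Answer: -130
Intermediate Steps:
b(H) = H²
C(r) = 25 - r (C(r) = (-5)² - r = 25 - r)
13*C(5*(4 + 3)) = 13*(25 - 5*(4 + 3)) = 13*(25 - 5*7) = 13*(25 - 1*35) = 13*(25 - 35) = 13*(-10) = -130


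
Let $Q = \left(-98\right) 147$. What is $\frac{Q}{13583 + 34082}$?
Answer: $- \frac{14406}{47665} \approx -0.30223$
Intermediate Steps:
$Q = -14406$
$\frac{Q}{13583 + 34082} = - \frac{14406}{13583 + 34082} = - \frac{14406}{47665}$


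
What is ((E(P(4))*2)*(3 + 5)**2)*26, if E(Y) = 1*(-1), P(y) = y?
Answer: -3328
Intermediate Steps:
E(Y) = -1
((E(P(4))*2)*(3 + 5)**2)*26 = ((-1*2)*(3 + 5)**2)*26 = -2*8**2*26 = -2*64*26 = -128*26 = -3328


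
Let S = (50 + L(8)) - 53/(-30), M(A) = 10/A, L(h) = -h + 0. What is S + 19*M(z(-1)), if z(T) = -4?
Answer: -56/15 ≈ -3.7333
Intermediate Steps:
L(h) = -h
S = 1313/30 (S = (50 - 1*8) - 53/(-30) = (50 - 8) - 53*(-1/30) = 42 + 53/30 = 1313/30 ≈ 43.767)
S + 19*M(z(-1)) = 1313/30 + 19*(10/(-4)) = 1313/30 + 19*(10*(-¼)) = 1313/30 + 19*(-5/2) = 1313/30 - 95/2 = -56/15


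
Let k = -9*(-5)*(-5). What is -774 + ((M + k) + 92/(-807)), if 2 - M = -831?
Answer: -134054/807 ≈ -166.11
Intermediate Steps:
M = 833 (M = 2 - 1*(-831) = 2 + 831 = 833)
k = -225 (k = 45*(-5) = -225)
-774 + ((M + k) + 92/(-807)) = -774 + ((833 - 225) + 92/(-807)) = -774 + (608 + 92*(-1/807)) = -774 + (608 - 92/807) = -774 + 490564/807 = -134054/807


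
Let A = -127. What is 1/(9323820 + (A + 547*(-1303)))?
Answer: 1/8610952 ≈ 1.1613e-7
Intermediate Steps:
1/(9323820 + (A + 547*(-1303))) = 1/(9323820 + (-127 + 547*(-1303))) = 1/(9323820 + (-127 - 712741)) = 1/(9323820 - 712868) = 1/8610952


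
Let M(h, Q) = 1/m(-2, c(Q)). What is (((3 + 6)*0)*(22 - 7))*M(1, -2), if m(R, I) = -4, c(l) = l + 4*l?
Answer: 0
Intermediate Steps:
c(l) = 5*l
M(h, Q) = -¼ (M(h, Q) = 1/(-4) = -¼)
(((3 + 6)*0)*(22 - 7))*M(1, -2) = (((3 + 6)*0)*(22 - 7))*(-¼) = ((9*0)*15)*(-¼) = (0*15)*(-¼) = 0*(-¼) = 0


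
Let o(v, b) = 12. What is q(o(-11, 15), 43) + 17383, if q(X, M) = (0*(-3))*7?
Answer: 17383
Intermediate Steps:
q(X, M) = 0 (q(X, M) = 0*7 = 0)
q(o(-11, 15), 43) + 17383 = 0 + 17383 = 17383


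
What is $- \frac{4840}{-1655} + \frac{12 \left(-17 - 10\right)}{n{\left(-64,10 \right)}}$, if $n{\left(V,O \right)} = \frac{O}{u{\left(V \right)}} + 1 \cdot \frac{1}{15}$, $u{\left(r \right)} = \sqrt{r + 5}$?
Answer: $\frac{4 \left(- 23713457 i + 36300 \sqrt{59}\right)}{331 \left(59 i + 150 \sqrt{59}\right)} \approx -9.7862 - 248.22 i$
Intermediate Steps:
$u{\left(r \right)} = \sqrt{5 + r}$
$n{\left(V,O \right)} = \frac{1}{15} + \frac{O}{\sqrt{5 + V}}$ ($n{\left(V,O \right)} = \frac{O}{\sqrt{5 + V}} + 1 \cdot \frac{1}{15} = \frac{O}{\sqrt{5 + V}} + \frac{1}{15} = \frac{1}{15} + \frac{O}{\sqrt{5 + V}}$)
$- \frac{4840}{-1655} + \frac{12 \left(-17 - 10\right)}{n{\left(-64,10 \right)}} = - \frac{4840}{-1655} + \frac{12 \left(-17 - 10\right)}{\frac{1}{15} + \frac{10}{\sqrt{5 - 64}}} = \left(-4840\right) \left(- \frac{1}{1655}\right) + \frac{12 \left(-17 - 10\right)}{\frac{1}{15} + \frac{10}{i \sqrt{59}}} = \frac{968}{331} + \frac{12 \left(-17 - 10\right)}{\frac{1}{15} + 10 \left(- \frac{i \sqrt{59}}{59}\right)} = \frac{968}{331} + \frac{12 \left(-27\right)}{\frac{1}{15} - \frac{10 i \sqrt{59}}{59}} = \frac{968}{331} - \frac{324}{\frac{1}{15} - \frac{10 i \sqrt{59}}{59}}$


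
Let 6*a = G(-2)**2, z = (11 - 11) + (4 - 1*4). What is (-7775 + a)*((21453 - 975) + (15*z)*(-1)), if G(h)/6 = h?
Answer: -158724978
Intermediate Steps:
G(h) = 6*h
z = 0 (z = 0 + (4 - 4) = 0 + 0 = 0)
a = 24 (a = (6*(-2))**2/6 = (1/6)*(-12)**2 = (1/6)*144 = 24)
(-7775 + a)*((21453 - 975) + (15*z)*(-1)) = (-7775 + 24)*((21453 - 975) + (15*0)*(-1)) = -7751*(20478 + 0*(-1)) = -7751*(20478 + 0) = -7751*20478 = -158724978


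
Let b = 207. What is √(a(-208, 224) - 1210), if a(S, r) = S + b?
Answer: I*√1211 ≈ 34.799*I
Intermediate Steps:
a(S, r) = 207 + S (a(S, r) = S + 207 = 207 + S)
√(a(-208, 224) - 1210) = √((207 - 208) - 1210) = √(-1 - 1210) = √(-1211) = I*√1211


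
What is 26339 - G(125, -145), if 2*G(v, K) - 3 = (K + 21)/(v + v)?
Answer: 6584437/250 ≈ 26338.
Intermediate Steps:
G(v, K) = 3/2 + (21 + K)/(4*v) (G(v, K) = 3/2 + ((K + 21)/(v + v))/2 = 3/2 + ((21 + K)/((2*v)))/2 = 3/2 + ((21 + K)*(1/(2*v)))/2 = 3/2 + ((21 + K)/(2*v))/2 = 3/2 + (21 + K)/(4*v))
26339 - G(125, -145) = 26339 - (21 - 145 + 6*125)/(4*125) = 26339 - (21 - 145 + 750)/(4*125) = 26339 - 626/(4*125) = 26339 - 1*313/250 = 26339 - 313/250 = 6584437/250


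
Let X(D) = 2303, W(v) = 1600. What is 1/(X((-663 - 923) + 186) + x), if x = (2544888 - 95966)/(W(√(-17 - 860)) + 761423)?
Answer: 763023/1759690891 ≈ 0.00043361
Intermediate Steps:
x = 2448922/763023 (x = (2544888 - 95966)/(1600 + 761423) = 2448922/763023 ≈ 3.2095)
1/(X((-663 - 923) + 186) + x) = 1/(2303 + 2448922/763023) = 1/(1759690891/763023) = 763023/1759690891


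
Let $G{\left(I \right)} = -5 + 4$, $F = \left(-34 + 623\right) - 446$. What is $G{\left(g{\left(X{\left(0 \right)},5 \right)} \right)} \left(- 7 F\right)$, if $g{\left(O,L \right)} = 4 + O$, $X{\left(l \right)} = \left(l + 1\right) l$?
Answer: $1001$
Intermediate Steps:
$X{\left(l \right)} = l \left(1 + l\right)$ ($X{\left(l \right)} = \left(1 + l\right) l = l \left(1 + l\right)$)
$F = 143$ ($F = 589 - 446 = 143$)
$G{\left(I \right)} = -1$
$G{\left(g{\left(X{\left(0 \right)},5 \right)} \right)} \left(- 7 F\right) = - \left(-7\right) 143 = \left(-1\right) \left(-1001\right) = 1001$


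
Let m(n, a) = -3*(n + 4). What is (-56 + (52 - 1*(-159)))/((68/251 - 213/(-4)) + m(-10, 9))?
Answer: 155620/71807 ≈ 2.1672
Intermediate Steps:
m(n, a) = -12 - 3*n (m(n, a) = -3*(4 + n) = -12 - 3*n)
(-56 + (52 - 1*(-159)))/((68/251 - 213/(-4)) + m(-10, 9)) = (-56 + (52 - 1*(-159)))/((68/251 - 213/(-4)) + (-12 - 3*(-10))) = (-56 + (52 + 159))/((68*(1/251) - 213*(-¼)) + (-12 + 30)) = (-56 + 211)/((68/251 + 213/4) + 18) = 155/(53735/1004 + 18) = 155/(71807/1004) = 155*(1004/71807) = 155620/71807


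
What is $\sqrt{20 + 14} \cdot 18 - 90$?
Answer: $-90 + 18 \sqrt{34} \approx 14.957$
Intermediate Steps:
$\sqrt{20 + 14} \cdot 18 - 90 = \sqrt{34} \cdot 18 - 90 = 18 \sqrt{34} - 90 = -90 + 18 \sqrt{34}$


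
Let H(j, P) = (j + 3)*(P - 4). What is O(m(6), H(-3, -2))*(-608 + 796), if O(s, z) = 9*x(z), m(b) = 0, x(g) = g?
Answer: 0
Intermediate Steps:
H(j, P) = (-4 + P)*(3 + j) (H(j, P) = (3 + j)*(-4 + P) = (-4 + P)*(3 + j))
O(s, z) = 9*z
O(m(6), H(-3, -2))*(-608 + 796) = (9*(-12 - 4*(-3) + 3*(-2) - 2*(-3)))*(-608 + 796) = (9*(-12 + 12 - 6 + 6))*188 = (9*0)*188 = 0*188 = 0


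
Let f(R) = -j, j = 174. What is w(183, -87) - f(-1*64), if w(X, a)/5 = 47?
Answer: 409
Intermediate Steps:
w(X, a) = 235 (w(X, a) = 5*47 = 235)
f(R) = -174 (f(R) = -1*174 = -174)
w(183, -87) - f(-1*64) = 235 - 1*(-174) = 235 + 174 = 409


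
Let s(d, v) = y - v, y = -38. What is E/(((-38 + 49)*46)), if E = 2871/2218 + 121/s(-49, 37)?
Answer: -4823/7652100 ≈ -0.00063028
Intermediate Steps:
s(d, v) = -38 - v
E = -53053/166350 (E = 2871/2218 + 121/(-38 - 1*37) = 2871*(1/2218) + 121/(-38 - 37) = 2871/2218 + 121/(-75) = 2871/2218 + 121*(-1/75) = 2871/2218 - 121/75 = -53053/166350 ≈ -0.31892)
E/(((-38 + 49)*46)) = -53053*1/(46*(-38 + 49))/166350 = -53053/(166350*(11*46)) = -53053/166350/506 = -53053/166350*1/506 = -4823/7652100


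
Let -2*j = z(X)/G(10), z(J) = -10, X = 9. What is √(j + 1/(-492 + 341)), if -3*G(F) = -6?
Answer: √227406/302 ≈ 1.5790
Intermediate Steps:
G(F) = 2 (G(F) = -⅓*(-6) = 2)
j = 5/2 (j = -(-5)/2 = -½*(-5) = 5/2 ≈ 2.5000)
√(j + 1/(-492 + 341)) = √(5/2 + 1/(-492 + 341)) = √(5/2 + 1/(-151)) = √(5/2 - 1/151) = √(753/302) = √227406/302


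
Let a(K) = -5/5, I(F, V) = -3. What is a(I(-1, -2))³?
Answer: -1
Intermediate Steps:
a(K) = -1 (a(K) = -5*⅕ = -1)
a(I(-1, -2))³ = (-1)³ = -1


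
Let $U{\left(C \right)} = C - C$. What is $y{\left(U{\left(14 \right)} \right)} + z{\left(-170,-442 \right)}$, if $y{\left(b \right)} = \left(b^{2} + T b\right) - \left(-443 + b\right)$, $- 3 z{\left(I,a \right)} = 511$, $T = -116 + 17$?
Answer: $\frac{818}{3} \approx 272.67$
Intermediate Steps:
$T = -99$
$U{\left(C \right)} = 0$
$z{\left(I,a \right)} = - \frac{511}{3}$ ($z{\left(I,a \right)} = \left(- \frac{1}{3}\right) 511 = - \frac{511}{3}$)
$y{\left(b \right)} = 443 + b^{2} - 100 b$ ($y{\left(b \right)} = \left(b^{2} - 99 b\right) - \left(-443 + b\right) = 443 + b^{2} - 100 b$)
$y{\left(U{\left(14 \right)} \right)} + z{\left(-170,-442 \right)} = \left(443 + 0^{2} - 0\right) - \frac{511}{3} = \left(443 + 0 + 0\right) - \frac{511}{3} = 443 - \frac{511}{3} = \frac{818}{3}$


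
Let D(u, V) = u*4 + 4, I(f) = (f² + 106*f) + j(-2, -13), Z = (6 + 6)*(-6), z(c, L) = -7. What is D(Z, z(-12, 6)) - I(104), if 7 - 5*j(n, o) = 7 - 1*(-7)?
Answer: -110613/5 ≈ -22123.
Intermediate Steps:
j(n, o) = -7/5 (j(n, o) = 7/5 - (7 - 1*(-7))/5 = 7/5 - (7 + 7)/5 = 7/5 - ⅕*14 = 7/5 - 14/5 = -7/5)
Z = -72 (Z = 12*(-6) = -72)
I(f) = -7/5 + f² + 106*f (I(f) = (f² + 106*f) - 7/5 = -7/5 + f² + 106*f)
D(u, V) = 4 + 4*u (D(u, V) = 4*u + 4 = 4 + 4*u)
D(Z, z(-12, 6)) - I(104) = (4 + 4*(-72)) - (-7/5 + 104² + 106*104) = (4 - 288) - (-7/5 + 10816 + 11024) = -284 - 1*109193/5 = -284 - 109193/5 = -110613/5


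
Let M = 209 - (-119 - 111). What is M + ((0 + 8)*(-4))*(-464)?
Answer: 15287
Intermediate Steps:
M = 439 (M = 209 - 1*(-230) = 209 + 230 = 439)
M + ((0 + 8)*(-4))*(-464) = 439 + ((0 + 8)*(-4))*(-464) = 439 + (8*(-4))*(-464) = 439 - 32*(-464) = 439 + 14848 = 15287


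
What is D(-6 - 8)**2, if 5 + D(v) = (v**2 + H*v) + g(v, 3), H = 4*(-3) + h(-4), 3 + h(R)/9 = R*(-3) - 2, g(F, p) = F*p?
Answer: 319225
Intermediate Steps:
h(R) = -45 - 27*R (h(R) = -27 + 9*(R*(-3) - 2) = -27 + 9*(-3*R - 2) = -27 + 9*(-2 - 3*R) = -27 + (-18 - 27*R) = -45 - 27*R)
H = 51 (H = 4*(-3) + (-45 - 27*(-4)) = -12 + (-45 + 108) = -12 + 63 = 51)
D(v) = -5 + v**2 + 54*v (D(v) = -5 + ((v**2 + 51*v) + v*3) = -5 + ((v**2 + 51*v) + 3*v) = -5 + (v**2 + 54*v) = -5 + v**2 + 54*v)
D(-6 - 8)**2 = (-5 + (-6 - 8)**2 + 54*(-6 - 8))**2 = (-5 + (-14)**2 + 54*(-14))**2 = (-5 + 196 - 756)**2 = (-565)**2 = 319225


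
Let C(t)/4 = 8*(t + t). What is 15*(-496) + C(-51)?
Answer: -10704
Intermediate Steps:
C(t) = 64*t (C(t) = 4*(8*(t + t)) = 4*(8*(2*t)) = 4*(16*t) = 64*t)
15*(-496) + C(-51) = 15*(-496) + 64*(-51) = -7440 - 3264 = -10704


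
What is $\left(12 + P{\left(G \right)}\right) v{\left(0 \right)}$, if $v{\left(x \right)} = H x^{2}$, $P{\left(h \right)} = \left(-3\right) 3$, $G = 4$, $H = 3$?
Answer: $0$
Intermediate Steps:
$P{\left(h \right)} = -9$
$v{\left(x \right)} = 3 x^{2}$
$\left(12 + P{\left(G \right)}\right) v{\left(0 \right)} = \left(12 - 9\right) 3 \cdot 0^{2} = 3 \cdot 3 \cdot 0 = 3 \cdot 0 = 0$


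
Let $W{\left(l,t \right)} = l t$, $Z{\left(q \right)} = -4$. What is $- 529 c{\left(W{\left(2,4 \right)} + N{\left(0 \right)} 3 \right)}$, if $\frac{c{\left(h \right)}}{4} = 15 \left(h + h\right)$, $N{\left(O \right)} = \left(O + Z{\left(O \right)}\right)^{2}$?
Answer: $-3554880$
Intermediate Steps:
$N{\left(O \right)} = \left(-4 + O\right)^{2}$ ($N{\left(O \right)} = \left(O - 4\right)^{2} = \left(-4 + O\right)^{2}$)
$c{\left(h \right)} = 120 h$ ($c{\left(h \right)} = 4 \cdot 15 \left(h + h\right) = 4 \cdot 15 \cdot 2 h = 4 \cdot 30 h = 120 h$)
$- 529 c{\left(W{\left(2,4 \right)} + N{\left(0 \right)} 3 \right)} = - 529 \cdot 120 \left(2 \cdot 4 + \left(-4 + 0\right)^{2} \cdot 3\right) = - 529 \cdot 120 \left(8 + \left(-4\right)^{2} \cdot 3\right) = - 529 \cdot 120 \left(8 + 16 \cdot 3\right) = - 529 \cdot 120 \left(8 + 48\right) = - 529 \cdot 120 \cdot 56 = \left(-529\right) 6720 = -3554880$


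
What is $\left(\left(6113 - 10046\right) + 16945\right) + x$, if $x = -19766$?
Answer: $-6754$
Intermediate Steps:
$\left(\left(6113 - 10046\right) + 16945\right) + x = \left(\left(6113 - 10046\right) + 16945\right) - 19766 = \left(-3933 + 16945\right) - 19766 = 13012 - 19766 = -6754$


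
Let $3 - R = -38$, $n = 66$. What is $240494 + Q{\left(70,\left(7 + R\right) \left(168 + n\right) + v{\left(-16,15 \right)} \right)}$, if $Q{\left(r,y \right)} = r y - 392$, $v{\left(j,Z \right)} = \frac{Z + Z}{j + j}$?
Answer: $\frac{8210211}{8} \approx 1.0263 \cdot 10^{6}$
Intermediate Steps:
$R = 41$ ($R = 3 - -38 = 3 + 38 = 41$)
$v{\left(j,Z \right)} = \frac{Z}{j}$ ($v{\left(j,Z \right)} = \frac{2 Z}{2 j} = 2 Z \frac{1}{2 j} = \frac{Z}{j}$)
$Q{\left(r,y \right)} = -392 + r y$
$240494 + Q{\left(70,\left(7 + R\right) \left(168 + n\right) + v{\left(-16,15 \right)} \right)} = 240494 - \left(392 - 70 \left(\left(7 + 41\right) \left(168 + 66\right) + \frac{15}{-16}\right)\right) = 240494 - \left(392 - 70 \left(48 \cdot 234 + 15 \left(- \frac{1}{16}\right)\right)\right) = 240494 - \left(392 - 70 \left(11232 - \frac{15}{16}\right)\right) = 240494 + \left(-392 + 70 \cdot \frac{179697}{16}\right) = 240494 + \left(-392 + \frac{6289395}{8}\right) = 240494 + \frac{6286259}{8} = \frac{8210211}{8}$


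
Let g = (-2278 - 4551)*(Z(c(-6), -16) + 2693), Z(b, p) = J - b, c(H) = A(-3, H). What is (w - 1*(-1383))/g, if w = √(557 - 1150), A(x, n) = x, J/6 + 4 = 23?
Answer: -1383/19189490 - I*√593/19189490 ≈ -7.2071e-5 - 1.269e-6*I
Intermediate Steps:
J = 114 (J = -24 + 6*23 = -24 + 138 = 114)
w = I*√593 (w = √(-593) = I*√593 ≈ 24.352*I)
c(H) = -3
Z(b, p) = 114 - b
g = -19189490 (g = (-2278 - 4551)*((114 - 1*(-3)) + 2693) = -6829*((114 + 3) + 2693) = -6829*(117 + 2693) = -6829*2810 = -19189490)
(w - 1*(-1383))/g = (I*√593 - 1*(-1383))/(-19189490) = (I*√593 + 1383)*(-1/19189490) = (1383 + I*√593)*(-1/19189490) = -1383/19189490 - I*√593/19189490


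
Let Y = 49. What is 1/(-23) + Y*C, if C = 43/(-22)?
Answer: -48483/506 ≈ -95.816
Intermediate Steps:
C = -43/22 (C = 43*(-1/22) = -43/22 ≈ -1.9545)
1/(-23) + Y*C = 1/(-23) + 49*(-43/22) = -1/23 - 2107/22 = -48483/506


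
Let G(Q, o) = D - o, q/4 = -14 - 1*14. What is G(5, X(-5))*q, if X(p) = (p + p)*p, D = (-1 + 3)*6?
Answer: 4256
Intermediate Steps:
q = -112 (q = 4*(-14 - 1*14) = 4*(-14 - 14) = 4*(-28) = -112)
D = 12 (D = 2*6 = 12)
X(p) = 2*p² (X(p) = (2*p)*p = 2*p²)
G(Q, o) = 12 - o
G(5, X(-5))*q = (12 - 2*(-5)²)*(-112) = (12 - 2*25)*(-112) = (12 - 1*50)*(-112) = (12 - 50)*(-112) = -38*(-112) = 4256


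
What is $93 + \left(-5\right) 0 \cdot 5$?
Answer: $93$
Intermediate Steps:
$93 + \left(-5\right) 0 \cdot 5 = 93 + 0 \cdot 5 = 93 + 0 = 93$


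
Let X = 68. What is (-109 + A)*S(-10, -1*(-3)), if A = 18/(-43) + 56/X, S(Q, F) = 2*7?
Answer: -1111362/731 ≈ -1520.3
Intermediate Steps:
S(Q, F) = 14
A = 296/731 (A = 18/(-43) + 56/68 = 18*(-1/43) + 56*(1/68) = -18/43 + 14/17 = 296/731 ≈ 0.40492)
(-109 + A)*S(-10, -1*(-3)) = (-109 + 296/731)*14 = -79383/731*14 = -1111362/731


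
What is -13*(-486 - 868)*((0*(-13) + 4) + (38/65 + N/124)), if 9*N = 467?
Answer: 245698871/2790 ≈ 88064.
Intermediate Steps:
N = 467/9 (N = (⅑)*467 = 467/9 ≈ 51.889)
-13*(-486 - 868)*((0*(-13) + 4) + (38/65 + N/124)) = -13*(-486 - 868)*((0*(-13) + 4) + (38/65 + (467/9)/124)) = -(-17602)*((0 + 4) + (38*(1/65) + (467/9)*(1/124))) = -(-17602)*(4 + (38/65 + 467/1116)) = -(-17602)*(4 + 72763/72540) = -(-17602)*362923/72540 = -13*(-245698871/36270) = 245698871/2790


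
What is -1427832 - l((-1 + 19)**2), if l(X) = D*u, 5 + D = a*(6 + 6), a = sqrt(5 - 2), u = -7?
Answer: -1427867 + 84*sqrt(3) ≈ -1.4277e+6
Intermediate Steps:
a = sqrt(3) ≈ 1.7320
D = -5 + 12*sqrt(3) (D = -5 + sqrt(3)*(6 + 6) = -5 + sqrt(3)*12 = -5 + 12*sqrt(3) ≈ 15.785)
l(X) = 35 - 84*sqrt(3) (l(X) = (-5 + 12*sqrt(3))*(-7) = 35 - 84*sqrt(3))
-1427832 - l((-1 + 19)**2) = -1427832 - (35 - 84*sqrt(3)) = -1427832 + (-35 + 84*sqrt(3)) = -1427867 + 84*sqrt(3)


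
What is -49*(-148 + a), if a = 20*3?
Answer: 4312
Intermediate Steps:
a = 60
-49*(-148 + a) = -49*(-148 + 60) = -49*(-88) = 4312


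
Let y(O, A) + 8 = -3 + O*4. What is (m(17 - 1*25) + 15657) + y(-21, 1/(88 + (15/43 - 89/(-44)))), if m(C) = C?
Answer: 15554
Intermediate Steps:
y(O, A) = -11 + 4*O (y(O, A) = -8 + (-3 + O*4) = -8 + (-3 + 4*O) = -11 + 4*O)
(m(17 - 1*25) + 15657) + y(-21, 1/(88 + (15/43 - 89/(-44)))) = ((17 - 1*25) + 15657) + (-11 + 4*(-21)) = ((17 - 25) + 15657) + (-11 - 84) = (-8 + 15657) - 95 = 15649 - 95 = 15554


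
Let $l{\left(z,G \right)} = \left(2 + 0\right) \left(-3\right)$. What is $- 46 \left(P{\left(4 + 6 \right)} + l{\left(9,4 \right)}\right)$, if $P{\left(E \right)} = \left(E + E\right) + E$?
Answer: $-1104$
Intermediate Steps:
$l{\left(z,G \right)} = -6$ ($l{\left(z,G \right)} = 2 \left(-3\right) = -6$)
$P{\left(E \right)} = 3 E$ ($P{\left(E \right)} = 2 E + E = 3 E$)
$- 46 \left(P{\left(4 + 6 \right)} + l{\left(9,4 \right)}\right) = - 46 \left(3 \left(4 + 6\right) - 6\right) = - 46 \left(3 \cdot 10 - 6\right) = - 46 \left(30 - 6\right) = \left(-46\right) 24 = -1104$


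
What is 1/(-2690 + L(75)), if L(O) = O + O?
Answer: -1/2540 ≈ -0.00039370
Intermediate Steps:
L(O) = 2*O
1/(-2690 + L(75)) = 1/(-2690 + 2*75) = 1/(-2690 + 150) = 1/(-2540) = -1/2540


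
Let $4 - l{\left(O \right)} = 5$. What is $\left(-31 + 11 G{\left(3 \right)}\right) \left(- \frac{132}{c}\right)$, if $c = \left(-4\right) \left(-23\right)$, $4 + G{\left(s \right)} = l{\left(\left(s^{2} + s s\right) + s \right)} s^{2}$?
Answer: $\frac{5742}{23} \approx 249.65$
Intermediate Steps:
$l{\left(O \right)} = -1$ ($l{\left(O \right)} = 4 - 5 = -1$)
$G{\left(s \right)} = -4 - s^{2}$
$c = 92$
$\left(-31 + 11 G{\left(3 \right)}\right) \left(- \frac{132}{c}\right) = \left(-31 + 11 \left(-4 - 3^{2}\right)\right) \left(- \frac{132}{92}\right) = \left(-31 + 11 \left(-4 - 9\right)\right) \left(\left(-132\right) \frac{1}{92}\right) = \left(-31 + 11 \left(-4 - 9\right)\right) \left(- \frac{33}{23}\right) = \left(-31 + 11 \left(-13\right)\right) \left(- \frac{33}{23}\right) = \left(-31 - 143\right) \left(- \frac{33}{23}\right) = \left(-174\right) \left(- \frac{33}{23}\right) = \frac{5742}{23}$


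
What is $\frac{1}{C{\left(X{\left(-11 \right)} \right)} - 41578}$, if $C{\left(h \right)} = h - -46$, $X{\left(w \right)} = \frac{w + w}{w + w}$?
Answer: $- \frac{1}{41531} \approx -2.4078 \cdot 10^{-5}$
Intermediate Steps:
$X{\left(w \right)} = 1$ ($X{\left(w \right)} = \frac{2 w}{2 w} = 2 w \frac{1}{2 w} = 1$)
$C{\left(h \right)} = 46 + h$ ($C{\left(h \right)} = h + 46 = 46 + h$)
$\frac{1}{C{\left(X{\left(-11 \right)} \right)} - 41578} = \frac{1}{\left(46 + 1\right) - 41578} = \frac{1}{47 - 41578} = \frac{1}{-41531} = - \frac{1}{41531}$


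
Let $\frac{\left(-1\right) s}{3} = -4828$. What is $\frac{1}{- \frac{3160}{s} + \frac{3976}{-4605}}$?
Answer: $- \frac{1852745}{2003894} \approx -0.92457$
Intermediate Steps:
$s = 14484$ ($s = \left(-3\right) \left(-4828\right) = 14484$)
$\frac{1}{- \frac{3160}{s} + \frac{3976}{-4605}} = \frac{1}{- \frac{3160}{14484} + \frac{3976}{-4605}} = \frac{1}{\left(-3160\right) \frac{1}{14484} + 3976 \left(- \frac{1}{4605}\right)} = \frac{1}{- \frac{790}{3621} - \frac{3976}{4605}} = \frac{1}{- \frac{2003894}{1852745}} = - \frac{1852745}{2003894}$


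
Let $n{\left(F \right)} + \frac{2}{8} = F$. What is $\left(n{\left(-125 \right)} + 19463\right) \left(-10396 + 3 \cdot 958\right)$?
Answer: $- \frac{290917111}{2} \approx -1.4546 \cdot 10^{8}$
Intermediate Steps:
$n{\left(F \right)} = - \frac{1}{4} + F$
$\left(n{\left(-125 \right)} + 19463\right) \left(-10396 + 3 \cdot 958\right) = \left(\left(- \frac{1}{4} - 125\right) + 19463\right) \left(-10396 + 3 \cdot 958\right) = \left(- \frac{501}{4} + 19463\right) \left(-10396 + 2874\right) = \frac{77351}{4} \left(-7522\right) = - \frac{290917111}{2}$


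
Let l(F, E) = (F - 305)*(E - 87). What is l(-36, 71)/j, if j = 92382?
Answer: 2728/46191 ≈ 0.059059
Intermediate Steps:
l(F, E) = (-305 + F)*(-87 + E)
l(-36, 71)/j = (26535 - 305*71 - 87*(-36) + 71*(-36))/92382 = (26535 - 21655 + 3132 - 2556)*(1/92382) = 5456*(1/92382) = 2728/46191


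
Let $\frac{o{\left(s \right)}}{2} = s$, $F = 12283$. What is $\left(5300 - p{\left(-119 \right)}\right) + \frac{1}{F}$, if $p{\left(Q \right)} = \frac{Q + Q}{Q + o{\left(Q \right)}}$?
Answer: $\frac{195275137}{36849} \approx 5299.3$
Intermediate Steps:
$o{\left(s \right)} = 2 s$
$p{\left(Q \right)} = \frac{2}{3}$ ($p{\left(Q \right)} = \frac{Q + Q}{Q + 2 Q} = \frac{2 Q}{3 Q} = 2 Q \frac{1}{3 Q} = \frac{2}{3}$)
$\left(5300 - p{\left(-119 \right)}\right) + \frac{1}{F} = \left(5300 - \frac{2}{3}\right) + \frac{1}{12283} = \frac{15898}{3} + \frac{1}{12283} = \frac{195275137}{36849}$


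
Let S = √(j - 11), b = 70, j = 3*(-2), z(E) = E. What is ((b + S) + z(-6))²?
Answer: (64 + I*√17)² ≈ 4079.0 + 527.76*I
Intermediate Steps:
j = -6
S = I*√17 (S = √(-6 - 11) = √(-17) = I*√17 ≈ 4.1231*I)
((b + S) + z(-6))² = ((70 + I*√17) - 6)² = (64 + I*√17)²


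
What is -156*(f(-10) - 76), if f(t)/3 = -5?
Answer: 14196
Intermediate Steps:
f(t) = -15 (f(t) = 3*(-5) = -15)
-156*(f(-10) - 76) = -156*(-15 - 76) = -156*(-91) = 14196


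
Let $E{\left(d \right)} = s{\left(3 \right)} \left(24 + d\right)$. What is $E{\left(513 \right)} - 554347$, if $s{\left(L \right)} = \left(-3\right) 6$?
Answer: $-564013$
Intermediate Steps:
$s{\left(L \right)} = -18$
$E{\left(d \right)} = -432 - 18 d$ ($E{\left(d \right)} = - 18 \left(24 + d\right) = -432 - 18 d$)
$E{\left(513 \right)} - 554347 = \left(-432 - 9234\right) - 554347 = -9666 - 554347 = -564013$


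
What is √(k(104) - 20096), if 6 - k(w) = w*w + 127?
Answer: I*√31033 ≈ 176.16*I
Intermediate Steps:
k(w) = -121 - w² (k(w) = 6 - (w*w + 127) = 6 - (w² + 127) = 6 - (127 + w²) = 6 + (-127 - w²) = -121 - w²)
√(k(104) - 20096) = √((-121 - 1*104²) - 20096) = √((-121 - 1*10816) - 20096) = √((-121 - 10816) - 20096) = √(-10937 - 20096) = √(-31033) = I*√31033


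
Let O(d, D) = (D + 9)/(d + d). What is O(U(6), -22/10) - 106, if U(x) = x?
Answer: -3163/30 ≈ -105.43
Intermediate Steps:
O(d, D) = (9 + D)/(2*d) (O(d, D) = (9 + D)/((2*d)) = (9 + D)*(1/(2*d)) = (9 + D)/(2*d))
O(U(6), -22/10) - 106 = (½)*(9 - 22/10)/6 - 106 = (½)*(⅙)*(9 - 22*⅒) - 106 = (½)*(⅙)*(9 - 11/5) - 106 = (½)*(⅙)*(34/5) - 106 = 17/30 - 106 = -3163/30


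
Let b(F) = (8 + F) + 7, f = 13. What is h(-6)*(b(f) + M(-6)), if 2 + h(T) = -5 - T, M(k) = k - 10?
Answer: -12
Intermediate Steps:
M(k) = -10 + k
b(F) = 15 + F
h(T) = -7 - T (h(T) = -2 + (-5 - T) = -7 - T)
h(-6)*(b(f) + M(-6)) = (-7 - 1*(-6))*((15 + 13) + (-10 - 6)) = (-7 + 6)*(28 - 16) = -1*12 = -12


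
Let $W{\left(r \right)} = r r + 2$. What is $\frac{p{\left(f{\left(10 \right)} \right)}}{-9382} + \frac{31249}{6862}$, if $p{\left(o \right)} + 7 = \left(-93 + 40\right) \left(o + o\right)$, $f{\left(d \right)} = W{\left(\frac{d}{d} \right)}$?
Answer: $\frac{73852067}{16094821} \approx 4.5886$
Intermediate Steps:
$W{\left(r \right)} = 2 + r^{2}$ ($W{\left(r \right)} = r^{2} + 2 = 2 + r^{2}$)
$f{\left(d \right)} = 3$ ($f{\left(d \right)} = 2 + \left(\frac{d}{d}\right)^{2} = 2 + 1^{2} = 2 + 1 = 3$)
$p{\left(o \right)} = -7 - 106 o$ ($p{\left(o \right)} = -7 + \left(-93 + 40\right) \left(o + o\right) = -7 - 53 \cdot 2 o = -7 - 106 o$)
$\frac{p{\left(f{\left(10 \right)} \right)}}{-9382} + \frac{31249}{6862} = \frac{-7 - 318}{-9382} + \frac{31249}{6862} = \left(-7 - 318\right) \left(- \frac{1}{9382}\right) + 31249 \cdot \frac{1}{6862} = \left(-325\right) \left(- \frac{1}{9382}\right) + \frac{31249}{6862} = \frac{325}{9382} + \frac{31249}{6862} = \frac{73852067}{16094821}$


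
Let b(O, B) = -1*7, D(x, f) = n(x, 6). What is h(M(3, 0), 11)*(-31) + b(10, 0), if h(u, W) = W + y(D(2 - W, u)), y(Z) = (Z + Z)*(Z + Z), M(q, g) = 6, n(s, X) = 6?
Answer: -4812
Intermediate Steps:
D(x, f) = 6
y(Z) = 4*Z² (y(Z) = (2*Z)*(2*Z) = 4*Z²)
h(u, W) = 144 + W (h(u, W) = W + 4*6² = W + 4*36 = W + 144 = 144 + W)
b(O, B) = -7
h(M(3, 0), 11)*(-31) + b(10, 0) = (144 + 11)*(-31) - 7 = 155*(-31) - 7 = -4805 - 7 = -4812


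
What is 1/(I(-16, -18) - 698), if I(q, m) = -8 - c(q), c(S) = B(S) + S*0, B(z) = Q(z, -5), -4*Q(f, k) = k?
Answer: -4/2829 ≈ -0.0014139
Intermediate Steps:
Q(f, k) = -k/4
B(z) = 5/4 (B(z) = -¼*(-5) = 5/4)
c(S) = 5/4 (c(S) = 5/4 + S*0 = 5/4 + 0 = 5/4)
I(q, m) = -37/4 (I(q, m) = -8 - 1*5/4 = -8 - 5/4 = -37/4)
1/(I(-16, -18) - 698) = 1/(-37/4 - 698) = 1/(-2829/4) = -4/2829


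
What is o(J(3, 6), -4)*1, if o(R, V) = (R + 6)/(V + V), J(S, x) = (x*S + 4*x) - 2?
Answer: -23/4 ≈ -5.7500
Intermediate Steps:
J(S, x) = -2 + 4*x + S*x (J(S, x) = (S*x + 4*x) - 2 = (4*x + S*x) - 2 = -2 + 4*x + S*x)
o(R, V) = (6 + R)/(2*V) (o(R, V) = (6 + R)/((2*V)) = (6 + R)*(1/(2*V)) = (6 + R)/(2*V))
o(J(3, 6), -4)*1 = ((½)*(6 + (-2 + 4*6 + 3*6))/(-4))*1 = ((½)*(-¼)*(6 + (-2 + 24 + 18)))*1 = ((½)*(-¼)*(6 + 40))*1 = ((½)*(-¼)*46)*1 = -23/4*1 = -23/4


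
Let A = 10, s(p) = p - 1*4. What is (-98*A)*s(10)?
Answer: -5880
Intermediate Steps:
s(p) = -4 + p (s(p) = p - 4 = -4 + p)
(-98*A)*s(10) = (-98*10)*(-4 + 10) = -980*6 = -5880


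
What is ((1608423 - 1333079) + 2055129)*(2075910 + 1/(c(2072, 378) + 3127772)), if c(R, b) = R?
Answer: 15141722698054183393/3129844 ≈ 4.8379e+12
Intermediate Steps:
((1608423 - 1333079) + 2055129)*(2075910 + 1/(c(2072, 378) + 3127772)) = ((1608423 - 1333079) + 2055129)*(2075910 + 1/(2072 + 3127772)) = (275344 + 2055129)*(2075910 + 1/3129844) = 2330473*(2075910 + 1/3129844) = 2330473*(6497274458041/3129844) = 15141722698054183393/3129844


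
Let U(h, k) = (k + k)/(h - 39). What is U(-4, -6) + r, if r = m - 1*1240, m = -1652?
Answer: -124344/43 ≈ -2891.7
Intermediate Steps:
U(h, k) = 2*k/(-39 + h) (U(h, k) = (2*k)/(-39 + h) = 2*k/(-39 + h))
r = -2892 (r = -1652 - 1*1240 = -1652 - 1240 = -2892)
U(-4, -6) + r = 2*(-6)/(-39 - 4) - 2892 = 2*(-6)/(-43) - 2892 = 2*(-6)*(-1/43) - 2892 = 12/43 - 2892 = -124344/43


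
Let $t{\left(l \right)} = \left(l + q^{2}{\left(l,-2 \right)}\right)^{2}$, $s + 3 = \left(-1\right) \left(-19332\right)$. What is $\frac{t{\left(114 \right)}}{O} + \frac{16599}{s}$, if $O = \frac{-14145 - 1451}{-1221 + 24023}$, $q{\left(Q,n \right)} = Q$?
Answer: $- \frac{6312573724106983}{25121257} \approx -2.5128 \cdot 10^{8}$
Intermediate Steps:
$s = 19329$ ($s = -3 - -19332 = -3 + 19332 = 19329$)
$O = - \frac{7798}{11401}$ ($O = - \frac{15596}{22802} = \left(-15596\right) \frac{1}{22802} = - \frac{7798}{11401} \approx -0.68398$)
$t{\left(l \right)} = \left(l + l^{2}\right)^{2}$
$\frac{t{\left(114 \right)}}{O} + \frac{16599}{s} = \frac{114^{2} \left(1 + 114\right)^{2}}{- \frac{7798}{11401}} + \frac{16599}{19329} = 12996 \cdot 115^{2} \left(- \frac{11401}{7798}\right) + 16599 \cdot \frac{1}{19329} = 12996 \cdot 13225 \left(- \frac{11401}{7798}\right) + \frac{5533}{6443} = 171872100 \left(- \frac{11401}{7798}\right) + \frac{5533}{6443} = - \frac{979756906050}{3899} + \frac{5533}{6443} = - \frac{6312573724106983}{25121257}$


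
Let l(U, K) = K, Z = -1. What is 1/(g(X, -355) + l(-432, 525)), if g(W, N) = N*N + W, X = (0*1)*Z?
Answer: 1/126550 ≈ 7.9020e-6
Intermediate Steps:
X = 0 (X = (0*1)*(-1) = 0*(-1) = 0)
g(W, N) = W + N² (g(W, N) = N² + W = W + N²)
1/(g(X, -355) + l(-432, 525)) = 1/((0 + (-355)²) + 525) = 1/((0 + 126025) + 525) = 1/(126025 + 525) = 1/126550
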